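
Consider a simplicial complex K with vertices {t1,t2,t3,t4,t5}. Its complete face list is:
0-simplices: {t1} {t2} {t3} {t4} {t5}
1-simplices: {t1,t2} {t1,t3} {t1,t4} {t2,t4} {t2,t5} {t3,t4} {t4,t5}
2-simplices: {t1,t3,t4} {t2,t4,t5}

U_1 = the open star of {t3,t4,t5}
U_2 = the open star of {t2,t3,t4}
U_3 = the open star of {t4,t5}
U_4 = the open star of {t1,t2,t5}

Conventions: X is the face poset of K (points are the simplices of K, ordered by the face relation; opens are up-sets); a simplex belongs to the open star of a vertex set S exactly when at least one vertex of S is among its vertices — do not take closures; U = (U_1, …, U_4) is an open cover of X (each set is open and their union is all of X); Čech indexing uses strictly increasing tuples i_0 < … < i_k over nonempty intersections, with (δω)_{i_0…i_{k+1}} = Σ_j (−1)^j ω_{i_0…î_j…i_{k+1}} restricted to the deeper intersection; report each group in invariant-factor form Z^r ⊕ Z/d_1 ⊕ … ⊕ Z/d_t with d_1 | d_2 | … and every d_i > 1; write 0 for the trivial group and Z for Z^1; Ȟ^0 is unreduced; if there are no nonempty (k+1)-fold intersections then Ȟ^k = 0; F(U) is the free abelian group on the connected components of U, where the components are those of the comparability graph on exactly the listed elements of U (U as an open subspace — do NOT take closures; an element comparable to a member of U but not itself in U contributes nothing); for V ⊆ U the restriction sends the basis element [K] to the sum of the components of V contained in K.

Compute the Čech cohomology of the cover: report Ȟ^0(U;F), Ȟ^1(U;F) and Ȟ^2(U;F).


intersection data:
  U1={{t3},{t4},{t5},{t1,t3},{t1,t4},{t2,t4},{t2,t5},{t3,t4},{t4,t5},{t1,t3,t4},{t2,t4,t5}} U2={{t2},{t3},{t4},{t1,t2},{t1,t3},{t1,t4},{t2,t4},{t2,t5},{t3,t4},{t4,t5},{t1,t3,t4},{t2,t4,t5}} U3={{t4},{t5},{t1,t4},{t2,t4},{t2,t5},{t3,t4},{t4,t5},{t1,t3,t4},{t2,t4,t5}} U4={{t1},{t2},{t5},{t1,t2},{t1,t3},{t1,t4},{t2,t4},{t2,t5},{t4,t5},{t1,t3,t4},{t2,t4,t5}}
  U12={{t3},{t4},{t1,t3},{t1,t4},{t2,t4},{t2,t5},{t3,t4},{t4,t5},{t1,t3,t4},{t2,t4,t5}} U13={{t4},{t5},{t1,t4},{t2,t4},{t2,t5},{t3,t4},{t4,t5},{t1,t3,t4},{t2,t4,t5}} U14={{t5},{t1,t3},{t1,t4},{t2,t4},{t2,t5},{t4,t5},{t1,t3,t4},{t2,t4,t5}} U23={{t4},{t1,t4},{t2,t4},{t2,t5},{t3,t4},{t4,t5},{t1,t3,t4},{t2,t4,t5}} U24={{t2},{t1,t2},{t1,t3},{t1,t4},{t2,t4},{t2,t5},{t4,t5},{t1,t3,t4},{t2,t4,t5}} U34={{t5},{t1,t4},{t2,t4},{t2,t5},{t4,t5},{t1,t3,t4},{t2,t4,t5}}
  U123={{t4},{t1,t4},{t2,t4},{t2,t5},{t3,t4},{t4,t5},{t1,t3,t4},{t2,t4,t5}} U124={{t1,t3},{t1,t4},{t2,t4},{t2,t5},{t4,t5},{t1,t3,t4},{t2,t4,t5}} U134={{t5},{t1,t4},{t2,t4},{t2,t5},{t4,t5},{t1,t3,t4},{t2,t4,t5}} U234={{t1,t4},{t2,t4},{t2,t5},{t4,t5},{t1,t3,t4},{t2,t4,t5}}
  U1234={{t1,t4},{t2,t4},{t2,t5},{t4,t5},{t1,t3,t4},{t2,t4,t5}}
components per intersection:
  U1: {{t3},{t4},{t5},{t1,t3},{t1,t4},{t2,t4},{t2,t5},{t3,t4},{t4,t5},{t1,t3,t4},{t2,t4,t5}}
  U2: {{t2},{t3},{t4},{t1,t2},{t1,t3},{t1,t4},{t2,t4},{t2,t5},{t3,t4},{t4,t5},{t1,t3,t4},{t2,t4,t5}}
  U3: {{t4},{t5},{t1,t4},{t2,t4},{t2,t5},{t3,t4},{t4,t5},{t1,t3,t4},{t2,t4,t5}}
  U4: {{t1},{t2},{t5},{t1,t2},{t1,t3},{t1,t4},{t2,t4},{t2,t5},{t4,t5},{t1,t3,t4},{t2,t4,t5}}
  U12: {{t3},{t4},{t1,t3},{t1,t4},{t2,t4},{t2,t5},{t3,t4},{t4,t5},{t1,t3,t4},{t2,t4,t5}}
  U13: {{t4},{t5},{t1,t4},{t2,t4},{t2,t5},{t3,t4},{t4,t5},{t1,t3,t4},{t2,t4,t5}}
  U14: {{t5},{t2,t4},{t2,t5},{t4,t5},{t2,t4,t5}} {{t1,t3},{t1,t4},{t1,t3,t4}}
  U23: {{t4},{t1,t4},{t2,t4},{t2,t5},{t3,t4},{t4,t5},{t1,t3,t4},{t2,t4,t5}}
  U24: {{t2},{t1,t2},{t2,t4},{t2,t5},{t4,t5},{t2,t4,t5}} {{t1,t3},{t1,t4},{t1,t3,t4}}
  U34: {{t5},{t2,t4},{t2,t5},{t4,t5},{t2,t4,t5}} {{t1,t4},{t1,t3,t4}}
  U123: {{t4},{t1,t4},{t2,t4},{t2,t5},{t3,t4},{t4,t5},{t1,t3,t4},{t2,t4,t5}}
  U124: {{t1,t3},{t1,t4},{t1,t3,t4}} {{t2,t4},{t2,t5},{t4,t5},{t2,t4,t5}}
  U134: {{t5},{t2,t4},{t2,t5},{t4,t5},{t2,t4,t5}} {{t1,t4},{t1,t3,t4}}
  U234: {{t1,t4},{t1,t3,t4}} {{t2,t4},{t2,t5},{t4,t5},{t2,t4,t5}}
  U1234: {{t1,t4},{t1,t3,t4}} {{t2,t4},{t2,t5},{t4,t5},{t2,t4,t5}}
C dims 4,9,7,2; δ0: rk 3, SNF 1^3; δ1: rk 5, SNF 1^5; δ2: rk 2, SNF 1^2
Ȟ^0 = (4 − 3) − 0 = 1, so Ȟ^0 ≅ Z
Ȟ^1 = (9 − 5) − 3 = 1, so Ȟ^1 ≅ Z
Ȟ^2 = (7 − 2) − 5 = 0, so Ȟ^2 ≅ 0

Ȟ^0(U;F) ≅ Z, Ȟ^1(U;F) ≅ Z and Ȟ^2(U;F) ≅ 0


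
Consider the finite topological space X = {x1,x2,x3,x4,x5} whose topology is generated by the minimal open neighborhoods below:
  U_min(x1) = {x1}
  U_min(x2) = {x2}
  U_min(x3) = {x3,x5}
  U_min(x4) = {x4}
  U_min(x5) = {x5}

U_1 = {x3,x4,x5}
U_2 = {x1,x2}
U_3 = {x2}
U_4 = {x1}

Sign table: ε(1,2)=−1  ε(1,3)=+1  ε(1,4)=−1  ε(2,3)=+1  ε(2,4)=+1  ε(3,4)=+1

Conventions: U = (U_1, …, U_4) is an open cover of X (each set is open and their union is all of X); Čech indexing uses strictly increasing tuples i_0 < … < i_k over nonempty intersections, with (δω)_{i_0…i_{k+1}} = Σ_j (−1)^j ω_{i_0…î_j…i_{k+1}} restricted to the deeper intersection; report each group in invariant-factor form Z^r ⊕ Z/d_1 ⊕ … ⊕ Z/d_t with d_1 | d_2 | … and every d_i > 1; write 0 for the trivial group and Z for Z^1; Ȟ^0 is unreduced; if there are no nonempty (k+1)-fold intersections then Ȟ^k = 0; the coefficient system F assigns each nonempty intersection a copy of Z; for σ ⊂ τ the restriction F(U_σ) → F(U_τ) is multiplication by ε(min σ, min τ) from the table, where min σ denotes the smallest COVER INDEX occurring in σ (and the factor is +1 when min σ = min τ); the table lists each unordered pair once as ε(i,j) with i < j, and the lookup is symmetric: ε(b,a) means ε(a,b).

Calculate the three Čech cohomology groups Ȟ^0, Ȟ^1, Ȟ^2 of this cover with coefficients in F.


nonempty intersections:
  U23={x2} U24={x1}
C dims 4,2; δ0: rk 2, SNF 1^2
Ȟ^0: (4−2)−0=2 ⇒ Z^2
Ȟ^1: (2−0)−2=0 ⇒ 0
Ȟ^2: (0−0)−0=0 ⇒ 0

Ȟ^0 ≅ Z^2,  Ȟ^1 ≅ 0,  Ȟ^2 ≅ 0


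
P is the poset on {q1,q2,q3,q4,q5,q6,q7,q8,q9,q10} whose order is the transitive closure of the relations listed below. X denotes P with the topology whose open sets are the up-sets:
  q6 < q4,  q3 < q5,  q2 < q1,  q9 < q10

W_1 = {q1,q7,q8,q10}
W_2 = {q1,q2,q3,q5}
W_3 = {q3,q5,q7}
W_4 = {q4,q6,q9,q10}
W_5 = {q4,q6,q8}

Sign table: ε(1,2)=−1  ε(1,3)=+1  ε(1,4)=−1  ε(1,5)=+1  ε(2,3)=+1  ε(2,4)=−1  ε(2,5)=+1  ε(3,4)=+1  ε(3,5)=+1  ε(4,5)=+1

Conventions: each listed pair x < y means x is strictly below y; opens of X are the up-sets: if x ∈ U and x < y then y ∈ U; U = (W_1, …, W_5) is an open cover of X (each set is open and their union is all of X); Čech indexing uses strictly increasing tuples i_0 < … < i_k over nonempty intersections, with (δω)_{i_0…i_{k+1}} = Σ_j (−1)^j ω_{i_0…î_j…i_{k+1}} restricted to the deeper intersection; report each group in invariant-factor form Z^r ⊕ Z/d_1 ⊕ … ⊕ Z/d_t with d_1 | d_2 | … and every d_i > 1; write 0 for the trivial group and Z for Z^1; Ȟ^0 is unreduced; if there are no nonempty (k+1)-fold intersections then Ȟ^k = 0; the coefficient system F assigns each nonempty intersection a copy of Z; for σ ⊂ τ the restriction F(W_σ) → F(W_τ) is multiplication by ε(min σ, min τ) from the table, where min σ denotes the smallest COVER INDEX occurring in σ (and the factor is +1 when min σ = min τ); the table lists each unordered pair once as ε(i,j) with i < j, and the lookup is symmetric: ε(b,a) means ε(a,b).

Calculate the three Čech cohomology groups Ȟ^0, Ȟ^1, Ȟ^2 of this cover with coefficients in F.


nonempty intersections:
  W12={q1} W13={q7} W14={q10} W15={q8} W23={q3,q5} W45={q4,q6}
C dims 5,6; δ0: rk 5, SNF 1^4·2
Ȟ^0: (5−5)−0=0 ⇒ 0
Ȟ^1: (6−0)−5=1 plus torsion [2] ⇒ Z ⊕ Z/2
Ȟ^2: (0−0)−0=0 ⇒ 0

Ȟ^0(U;F) ≅ 0, Ȟ^1(U;F) ≅ Z ⊕ Z/2 and Ȟ^2(U;F) ≅ 0


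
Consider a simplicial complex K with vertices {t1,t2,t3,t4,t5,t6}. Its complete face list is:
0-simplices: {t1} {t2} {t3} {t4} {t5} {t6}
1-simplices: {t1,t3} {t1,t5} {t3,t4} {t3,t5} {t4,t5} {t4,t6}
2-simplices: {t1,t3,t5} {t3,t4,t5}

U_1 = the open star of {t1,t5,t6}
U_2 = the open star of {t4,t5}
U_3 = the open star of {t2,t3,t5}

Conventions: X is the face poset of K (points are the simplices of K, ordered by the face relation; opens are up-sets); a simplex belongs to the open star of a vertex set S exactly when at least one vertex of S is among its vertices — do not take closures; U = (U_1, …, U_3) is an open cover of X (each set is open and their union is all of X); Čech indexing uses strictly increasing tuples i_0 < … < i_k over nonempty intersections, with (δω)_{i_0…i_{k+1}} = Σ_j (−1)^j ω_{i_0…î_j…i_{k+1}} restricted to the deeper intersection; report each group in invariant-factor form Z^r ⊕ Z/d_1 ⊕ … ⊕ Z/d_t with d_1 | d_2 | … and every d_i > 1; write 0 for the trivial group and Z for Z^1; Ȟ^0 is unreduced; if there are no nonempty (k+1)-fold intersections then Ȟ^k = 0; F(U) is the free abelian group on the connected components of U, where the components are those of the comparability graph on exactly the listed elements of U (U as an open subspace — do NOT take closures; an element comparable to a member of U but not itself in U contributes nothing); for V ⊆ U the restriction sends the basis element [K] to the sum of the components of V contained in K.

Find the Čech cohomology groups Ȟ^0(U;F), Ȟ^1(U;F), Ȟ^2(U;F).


intersection data:
  U1={{t1},{t5},{t6},{t1,t3},{t1,t5},{t3,t5},{t4,t5},{t4,t6},{t1,t3,t5},{t3,t4,t5}} U2={{t4},{t5},{t1,t5},{t3,t4},{t3,t5},{t4,t5},{t4,t6},{t1,t3,t5},{t3,t4,t5}} U3={{t2},{t3},{t5},{t1,t3},{t1,t5},{t3,t4},{t3,t5},{t4,t5},{t1,t3,t5},{t3,t4,t5}}
  U12={{t5},{t1,t5},{t3,t5},{t4,t5},{t4,t6},{t1,t3,t5},{t3,t4,t5}} U13={{t5},{t1,t3},{t1,t5},{t3,t5},{t4,t5},{t1,t3,t5},{t3,t4,t5}} U23={{t5},{t1,t5},{t3,t4},{t3,t5},{t4,t5},{t1,t3,t5},{t3,t4,t5}}
  U123={{t5},{t1,t5},{t3,t5},{t4,t5},{t1,t3,t5},{t3,t4,t5}}
components per intersection:
  U1: {{t1},{t5},{t1,t3},{t1,t5},{t3,t5},{t4,t5},{t1,t3,t5},{t3,t4,t5}} {{t6},{t4,t6}}
  U2: {{t4},{t5},{t1,t5},{t3,t4},{t3,t5},{t4,t5},{t4,t6},{t1,t3,t5},{t3,t4,t5}}
  U3: {{t2}} {{t3},{t5},{t1,t3},{t1,t5},{t3,t4},{t3,t5},{t4,t5},{t1,t3,t5},{t3,t4,t5}}
  U12: {{t5},{t1,t5},{t3,t5},{t4,t5},{t1,t3,t5},{t3,t4,t5}} {{t4,t6}}
  U13: {{t5},{t1,t3},{t1,t5},{t3,t5},{t4,t5},{t1,t3,t5},{t3,t4,t5}}
  U23: {{t5},{t1,t5},{t3,t4},{t3,t5},{t4,t5},{t1,t3,t5},{t3,t4,t5}}
  U123: {{t5},{t1,t5},{t3,t5},{t4,t5},{t1,t3,t5},{t3,t4,t5}}
C dims 5,4,1; δ0: rk 3, SNF 1^3; δ1: rk 1, SNF 1^1
Ȟ^0 = (5 − 3) − 0 = 2, so Ȟ^0 ≅ Z^2
Ȟ^1 = (4 − 1) − 3 = 0, so Ȟ^1 ≅ 0
Ȟ^2 = (1 − 0) − 1 = 0, so Ȟ^2 ≅ 0

Ȟ^0(U;F) ≅ Z^2,  Ȟ^1(U;F) ≅ 0,  Ȟ^2(U;F) ≅ 0


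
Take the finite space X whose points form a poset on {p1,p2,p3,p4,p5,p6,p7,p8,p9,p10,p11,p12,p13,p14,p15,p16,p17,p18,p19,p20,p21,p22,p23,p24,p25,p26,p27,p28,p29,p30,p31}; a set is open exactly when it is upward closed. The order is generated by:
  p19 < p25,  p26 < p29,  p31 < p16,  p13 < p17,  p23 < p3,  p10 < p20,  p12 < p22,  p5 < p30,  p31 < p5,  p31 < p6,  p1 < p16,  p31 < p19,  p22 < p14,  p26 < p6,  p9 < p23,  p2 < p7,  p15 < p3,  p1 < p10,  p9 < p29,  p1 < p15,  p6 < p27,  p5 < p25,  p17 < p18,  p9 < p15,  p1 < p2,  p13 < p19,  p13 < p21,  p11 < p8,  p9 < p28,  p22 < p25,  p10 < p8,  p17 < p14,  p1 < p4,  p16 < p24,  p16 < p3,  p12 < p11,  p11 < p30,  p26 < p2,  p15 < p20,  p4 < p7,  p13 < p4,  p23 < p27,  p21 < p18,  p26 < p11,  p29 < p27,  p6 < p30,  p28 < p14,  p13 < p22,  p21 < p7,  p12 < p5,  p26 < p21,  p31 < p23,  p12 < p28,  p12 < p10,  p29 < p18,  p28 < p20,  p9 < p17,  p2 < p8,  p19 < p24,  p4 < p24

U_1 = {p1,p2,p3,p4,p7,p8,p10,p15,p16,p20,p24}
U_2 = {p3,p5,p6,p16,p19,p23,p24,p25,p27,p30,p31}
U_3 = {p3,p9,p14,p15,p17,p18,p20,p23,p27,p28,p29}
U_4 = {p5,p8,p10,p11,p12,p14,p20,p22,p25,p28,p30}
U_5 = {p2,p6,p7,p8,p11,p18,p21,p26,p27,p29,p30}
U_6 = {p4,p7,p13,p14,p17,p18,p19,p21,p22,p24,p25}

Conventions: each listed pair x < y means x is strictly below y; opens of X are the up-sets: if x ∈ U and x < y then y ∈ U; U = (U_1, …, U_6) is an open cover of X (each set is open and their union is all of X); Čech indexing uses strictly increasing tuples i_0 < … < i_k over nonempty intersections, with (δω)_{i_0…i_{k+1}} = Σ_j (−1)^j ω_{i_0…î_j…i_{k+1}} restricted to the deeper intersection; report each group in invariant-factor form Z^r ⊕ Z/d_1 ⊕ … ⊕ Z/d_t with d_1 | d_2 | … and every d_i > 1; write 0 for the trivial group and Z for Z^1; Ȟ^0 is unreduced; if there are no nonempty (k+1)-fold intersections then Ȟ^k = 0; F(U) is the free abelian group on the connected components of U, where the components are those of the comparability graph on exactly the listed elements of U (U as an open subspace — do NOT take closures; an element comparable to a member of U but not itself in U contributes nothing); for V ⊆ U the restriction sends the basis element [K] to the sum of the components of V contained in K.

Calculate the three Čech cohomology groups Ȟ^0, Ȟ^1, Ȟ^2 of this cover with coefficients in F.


Ȟ^0 = Z,  Ȟ^1 = 0,  Ȟ^2 = Z/2

intersection data:
  U12={p3,p16,p24} U13={p3,p15,p20} U14={p8,p10,p20} U15={p2,p7,p8} U16={p4,p7,p24} U23={p3,p23,p27} U24={p5,p25,p30} U25={p6,p27,p30} U26={p19,p24,p25} U34={p14,p20,p28} U35={p18,p27,p29} U36={p14,p17,p18} U45={p8,p11,p30} U46={p14,p22,p25} U56={p7,p18,p21}
  U123={p3} U126={p24} U134={p20} U145={p8} U156={p7} U235={p27} U245={p30} U246={p25} U346={p14} U356={p18}
components per intersection:
  U1: {p1,p2,p3,p4,p7,p8,p10,p15,p16,p20,p24}
  U2: {p3,p5,p6,p16,p19,p23,p24,p25,p27,p30,p31}
  U3: {p3,p9,p14,p15,p17,p18,p20,p23,p27,p28,p29}
  U4: {p5,p8,p10,p11,p12,p14,p20,p22,p25,p28,p30}
  U5: {p2,p6,p7,p8,p11,p18,p21,p26,p27,p29,p30}
  U6: {p4,p7,p13,p14,p17,p18,p19,p21,p22,p24,p25}
  U12: {p3,p16,p24}
  U13: {p3,p15,p20}
  U14: {p8,p10,p20}
  U15: {p2,p7,p8}
  U16: {p4,p7,p24}
  U23: {p3,p23,p27}
  U24: {p5,p25,p30}
  U25: {p6,p27,p30}
  U26: {p19,p24,p25}
  U34: {p14,p20,p28}
  U35: {p18,p27,p29}
  U36: {p14,p17,p18}
  U45: {p8,p11,p30}
  U46: {p14,p22,p25}
  U56: {p7,p18,p21}
  U123: {p3}
  U126: {p24}
  U134: {p20}
  U145: {p8}
  U156: {p7}
  U235: {p27}
  U245: {p30}
  U246: {p25}
  U346: {p14}
  U356: {p18}
C dims 6,15,10; δ0: rk 5, SNF 1^5; δ1: rk 10, SNF 1^9·2
Ȟ^0 = (6 − 5) − 0 = 1, so Ȟ^0 ≅ Z
Ȟ^1 = (15 − 10) − 5 = 0, so Ȟ^1 ≅ 0
Ȟ^2 = (10 − 0) − 10 = 0 plus torsion [2], so Ȟ^2 ≅ Z/2


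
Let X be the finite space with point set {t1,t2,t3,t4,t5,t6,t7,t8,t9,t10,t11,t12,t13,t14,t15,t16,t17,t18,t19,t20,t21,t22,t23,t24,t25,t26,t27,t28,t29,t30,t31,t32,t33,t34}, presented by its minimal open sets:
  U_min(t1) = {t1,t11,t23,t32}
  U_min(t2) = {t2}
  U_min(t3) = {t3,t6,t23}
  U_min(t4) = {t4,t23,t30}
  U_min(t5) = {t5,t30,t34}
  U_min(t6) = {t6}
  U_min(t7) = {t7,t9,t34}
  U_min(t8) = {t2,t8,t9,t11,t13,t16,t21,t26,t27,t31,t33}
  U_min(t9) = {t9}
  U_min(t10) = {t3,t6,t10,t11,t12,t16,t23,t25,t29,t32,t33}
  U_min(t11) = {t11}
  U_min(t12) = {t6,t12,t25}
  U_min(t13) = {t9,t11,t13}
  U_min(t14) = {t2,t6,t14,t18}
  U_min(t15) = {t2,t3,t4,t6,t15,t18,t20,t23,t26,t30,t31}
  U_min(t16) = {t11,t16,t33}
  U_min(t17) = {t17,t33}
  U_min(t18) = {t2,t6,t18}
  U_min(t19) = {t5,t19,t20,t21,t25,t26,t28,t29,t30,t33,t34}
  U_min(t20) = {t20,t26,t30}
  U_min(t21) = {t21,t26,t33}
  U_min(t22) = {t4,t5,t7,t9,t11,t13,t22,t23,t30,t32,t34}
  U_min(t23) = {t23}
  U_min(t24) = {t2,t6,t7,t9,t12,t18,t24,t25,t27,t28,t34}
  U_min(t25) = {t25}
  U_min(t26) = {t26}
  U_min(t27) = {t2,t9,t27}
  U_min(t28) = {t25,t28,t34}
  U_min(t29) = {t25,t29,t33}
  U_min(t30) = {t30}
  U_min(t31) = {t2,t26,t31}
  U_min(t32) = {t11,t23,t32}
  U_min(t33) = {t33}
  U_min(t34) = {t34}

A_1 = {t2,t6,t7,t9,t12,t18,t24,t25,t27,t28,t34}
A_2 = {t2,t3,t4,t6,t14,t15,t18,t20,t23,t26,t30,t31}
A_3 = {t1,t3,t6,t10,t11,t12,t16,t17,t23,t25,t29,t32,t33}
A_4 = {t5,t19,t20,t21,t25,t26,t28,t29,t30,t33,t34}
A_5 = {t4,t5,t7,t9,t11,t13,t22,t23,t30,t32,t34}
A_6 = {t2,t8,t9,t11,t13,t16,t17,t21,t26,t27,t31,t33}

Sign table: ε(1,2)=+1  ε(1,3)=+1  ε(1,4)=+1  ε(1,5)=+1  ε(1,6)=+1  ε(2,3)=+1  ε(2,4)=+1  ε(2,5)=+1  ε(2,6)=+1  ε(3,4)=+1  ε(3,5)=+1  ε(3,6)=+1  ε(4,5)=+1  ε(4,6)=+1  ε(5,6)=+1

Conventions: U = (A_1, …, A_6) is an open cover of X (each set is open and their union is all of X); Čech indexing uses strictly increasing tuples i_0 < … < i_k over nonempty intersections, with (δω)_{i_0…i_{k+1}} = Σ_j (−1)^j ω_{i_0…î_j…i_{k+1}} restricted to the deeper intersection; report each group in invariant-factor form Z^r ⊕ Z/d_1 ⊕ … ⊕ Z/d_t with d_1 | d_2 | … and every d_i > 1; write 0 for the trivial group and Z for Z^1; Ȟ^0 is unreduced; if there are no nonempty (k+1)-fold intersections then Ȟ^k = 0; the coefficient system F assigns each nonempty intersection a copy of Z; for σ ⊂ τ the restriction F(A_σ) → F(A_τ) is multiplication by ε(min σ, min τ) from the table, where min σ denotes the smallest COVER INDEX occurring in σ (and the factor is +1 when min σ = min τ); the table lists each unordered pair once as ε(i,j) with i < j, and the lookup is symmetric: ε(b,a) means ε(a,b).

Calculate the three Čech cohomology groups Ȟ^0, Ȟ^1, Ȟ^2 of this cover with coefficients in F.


cover nerve:
  A12={t2,t6,t18} A13={t6,t12,t25} A14={t25,t28,t34} A15={t7,t9,t34} A16={t2,t9,t27} A23={t3,t6,t23} A24={t20,t26,t30} A25={t4,t23,t30} A26={t2,t26,t31} A34={t25,t29,t33} A35={t11,t23,t32} A36={t11,t16,t17,t33} A45={t5,t30,t34} A46={t21,t26,t33} A56={t9,t11,t13}
  A123={t6} A126={t2} A134={t25} A145={t34} A156={t9} A235={t23} A245={t30} A246={t26} A346={t33} A356={t11}
C dims 6,15,10; δ0: rk 5, SNF 1^5; δ1: rk 10, SNF 1^9·2
Ȟ^0: (6−5)−0=1 ⇒ Z
Ȟ^1: (15−10)−5=0 ⇒ 0
Ȟ^2: (10−0)−10=0 plus torsion [2] ⇒ Z/2

Ȟ^0 = Z, Ȟ^1 = 0, Ȟ^2 = Z/2


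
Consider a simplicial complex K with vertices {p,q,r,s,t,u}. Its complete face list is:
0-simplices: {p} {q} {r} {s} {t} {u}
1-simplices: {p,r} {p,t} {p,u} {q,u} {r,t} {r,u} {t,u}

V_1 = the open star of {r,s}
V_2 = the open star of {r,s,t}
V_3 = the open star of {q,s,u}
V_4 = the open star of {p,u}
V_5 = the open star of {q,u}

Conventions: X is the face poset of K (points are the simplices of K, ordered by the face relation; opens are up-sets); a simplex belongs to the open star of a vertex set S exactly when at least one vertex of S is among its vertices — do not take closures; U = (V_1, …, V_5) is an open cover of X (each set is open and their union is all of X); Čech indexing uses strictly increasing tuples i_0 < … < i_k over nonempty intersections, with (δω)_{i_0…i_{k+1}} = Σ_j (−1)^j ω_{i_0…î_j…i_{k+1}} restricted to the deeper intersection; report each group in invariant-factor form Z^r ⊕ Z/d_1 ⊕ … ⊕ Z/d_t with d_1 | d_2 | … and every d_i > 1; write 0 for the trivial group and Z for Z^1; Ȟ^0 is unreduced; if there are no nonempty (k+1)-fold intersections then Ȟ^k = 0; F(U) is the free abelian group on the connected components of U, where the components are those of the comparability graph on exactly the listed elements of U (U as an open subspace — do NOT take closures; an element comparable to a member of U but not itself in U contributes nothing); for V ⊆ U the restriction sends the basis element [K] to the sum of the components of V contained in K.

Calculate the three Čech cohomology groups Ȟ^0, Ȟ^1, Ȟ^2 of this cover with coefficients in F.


nerve simplices:
  V1={{r},{s},{p,r},{r,t},{r,u}} V2={{r},{s},{t},{p,r},{p,t},{r,t},{r,u},{t,u}} V3={{q},{s},{u},{p,u},{q,u},{r,u},{t,u}} V4={{p},{u},{p,r},{p,t},{p,u},{q,u},{r,u},{t,u}} V5={{q},{u},{p,u},{q,u},{r,u},{t,u}}
  V12={{r},{s},{p,r},{r,t},{r,u}} V13={{s},{r,u}} V14={{p,r},{r,u}} V15={{r,u}} V23={{s},{r,u},{t,u}} V24={{p,r},{p,t},{r,u},{t,u}} V25={{r,u},{t,u}} V34={{u},{p,u},{q,u},{r,u},{t,u}} V35={{q},{u},{p,u},{q,u},{r,u},{t,u}} V45={{u},{p,u},{q,u},{r,u},{t,u}}
  V123={{s},{r,u}} V124={{p,r},{r,u}} V125={{r,u}} V134={{r,u}} V135={{r,u}} V145={{r,u}} V234={{r,u},{t,u}} V235={{r,u},{t,u}} V245={{r,u},{t,u}} V345={{u},{p,u},{q,u},{r,u},{t,u}}
  V1234={{r,u}} V1235={{r,u}} V1245={{r,u}} V1345={{r,u}} V2345={{r,u},{t,u}}
  V12345={{r,u}}
components per intersection:
  V1: {{r},{p,r},{r,t},{r,u}} {{s}}
  V2: {{r},{t},{p,r},{p,t},{r,t},{r,u},{t,u}} {{s}}
  V3: {{q},{u},{p,u},{q,u},{r,u},{t,u}} {{s}}
  V4: {{p},{u},{p,r},{p,t},{p,u},{q,u},{r,u},{t,u}}
  V5: {{q},{u},{p,u},{q,u},{r,u},{t,u}}
  V12: {{r},{p,r},{r,t},{r,u}} {{s}}
  V13: {{s}} {{r,u}}
  V14: {{p,r}} {{r,u}}
  V15: {{r,u}}
  V23: {{s}} {{r,u}} {{t,u}}
  V24: {{p,r}} {{p,t}} {{r,u}} {{t,u}}
  V25: {{r,u}} {{t,u}}
  V34: {{u},{p,u},{q,u},{r,u},{t,u}}
  V35: {{q},{u},{p,u},{q,u},{r,u},{t,u}}
  V45: {{u},{p,u},{q,u},{r,u},{t,u}}
  V123: {{s}} {{r,u}}
  V124: {{p,r}} {{r,u}}
  V125: {{r,u}}
  V134: {{r,u}}
  V135: {{r,u}}
  V145: {{r,u}}
  V234: {{r,u}} {{t,u}}
  V235: {{r,u}} {{t,u}}
  V245: {{r,u}} {{t,u}}
  V345: {{u},{p,u},{q,u},{r,u},{t,u}}
  V1234: {{r,u}}
  V1235: {{r,u}}
  V1245: {{r,u}}
  V1345: {{r,u}}
  V2345: {{r,u}} {{t,u}}
  V12345: {{r,u}}
C dims 8,19,15,6; δ0: rk 6, SNF 1^6; δ1: rk 10, SNF 1^10; δ2: rk 5, SNF 1^5
degree 0: 8−6−0 = 2 → Ȟ^0 ≅ Z^2
degree 1: 19−10−6 = 3 → Ȟ^1 ≅ Z^3
degree 2: 15−5−10 = 0 → Ȟ^2 ≅ 0

Ȟ^0(U;F) ≅ Z^2, Ȟ^1(U;F) ≅ Z^3, Ȟ^2(U;F) ≅ 0


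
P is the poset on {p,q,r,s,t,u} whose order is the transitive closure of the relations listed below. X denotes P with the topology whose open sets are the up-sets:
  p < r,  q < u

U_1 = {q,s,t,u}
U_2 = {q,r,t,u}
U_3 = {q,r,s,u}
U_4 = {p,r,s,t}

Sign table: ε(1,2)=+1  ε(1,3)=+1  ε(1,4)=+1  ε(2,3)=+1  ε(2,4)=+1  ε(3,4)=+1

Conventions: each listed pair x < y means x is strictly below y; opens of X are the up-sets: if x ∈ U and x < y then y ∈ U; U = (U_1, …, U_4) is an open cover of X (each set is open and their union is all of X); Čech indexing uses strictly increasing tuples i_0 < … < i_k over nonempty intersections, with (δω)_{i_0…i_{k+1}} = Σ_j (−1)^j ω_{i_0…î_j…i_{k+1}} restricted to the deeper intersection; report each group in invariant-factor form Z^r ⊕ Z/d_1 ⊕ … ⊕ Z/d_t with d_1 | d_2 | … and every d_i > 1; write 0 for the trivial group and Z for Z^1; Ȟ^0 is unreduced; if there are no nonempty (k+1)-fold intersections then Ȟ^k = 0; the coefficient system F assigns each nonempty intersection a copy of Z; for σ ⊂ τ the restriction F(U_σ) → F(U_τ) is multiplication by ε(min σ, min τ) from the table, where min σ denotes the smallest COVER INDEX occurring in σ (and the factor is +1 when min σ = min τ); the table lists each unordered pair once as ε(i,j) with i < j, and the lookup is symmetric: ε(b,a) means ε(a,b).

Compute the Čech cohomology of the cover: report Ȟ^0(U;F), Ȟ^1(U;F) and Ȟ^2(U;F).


intersection data:
  U12={q,t,u} U13={q,s,u} U14={s,t} U23={q,r,u} U24={r,t} U34={r,s}
  U123={q,u} U124={t} U134={s} U234={r}
C dims 4,6,4; δ0: rk 3, SNF 1^3; δ1: rk 3, SNF 1^3
Ȟ^0 = (4 − 3) − 0 = 1, so Ȟ^0 ≅ Z
Ȟ^1 = (6 − 3) − 3 = 0, so Ȟ^1 ≅ 0
Ȟ^2 = (4 − 0) − 3 = 1, so Ȟ^2 ≅ Z

Ȟ^0 = Z, Ȟ^1 = 0 and Ȟ^2 = Z


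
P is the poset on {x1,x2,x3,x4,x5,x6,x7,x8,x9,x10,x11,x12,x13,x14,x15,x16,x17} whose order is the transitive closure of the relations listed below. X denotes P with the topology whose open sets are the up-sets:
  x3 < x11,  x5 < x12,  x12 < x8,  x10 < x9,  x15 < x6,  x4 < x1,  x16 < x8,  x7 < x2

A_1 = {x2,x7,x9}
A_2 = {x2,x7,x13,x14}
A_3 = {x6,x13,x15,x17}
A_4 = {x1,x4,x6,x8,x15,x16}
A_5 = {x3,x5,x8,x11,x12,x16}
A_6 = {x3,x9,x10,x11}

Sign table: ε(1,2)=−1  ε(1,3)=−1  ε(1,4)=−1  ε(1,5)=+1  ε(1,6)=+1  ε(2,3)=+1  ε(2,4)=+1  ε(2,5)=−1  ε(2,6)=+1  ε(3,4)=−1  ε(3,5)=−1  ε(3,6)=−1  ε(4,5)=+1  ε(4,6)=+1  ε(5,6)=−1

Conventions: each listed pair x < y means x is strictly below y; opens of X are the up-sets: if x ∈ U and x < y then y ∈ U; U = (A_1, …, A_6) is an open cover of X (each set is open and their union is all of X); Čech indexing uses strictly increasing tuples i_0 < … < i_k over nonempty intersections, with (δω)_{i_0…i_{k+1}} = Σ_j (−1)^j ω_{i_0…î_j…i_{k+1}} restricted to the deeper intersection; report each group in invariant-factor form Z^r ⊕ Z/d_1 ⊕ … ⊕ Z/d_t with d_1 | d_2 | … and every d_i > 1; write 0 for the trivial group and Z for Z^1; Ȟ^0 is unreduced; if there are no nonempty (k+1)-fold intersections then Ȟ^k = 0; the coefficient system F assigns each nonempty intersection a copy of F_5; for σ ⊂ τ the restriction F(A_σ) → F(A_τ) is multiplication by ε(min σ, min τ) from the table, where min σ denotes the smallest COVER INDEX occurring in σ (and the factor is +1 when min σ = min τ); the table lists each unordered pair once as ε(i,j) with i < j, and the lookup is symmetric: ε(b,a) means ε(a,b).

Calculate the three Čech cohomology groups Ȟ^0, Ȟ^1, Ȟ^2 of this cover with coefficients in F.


Ȟ^0 = 0,  Ȟ^1 = 0,  Ȟ^2 = 0

nerve of the cover:
  A12={x2,x7} A16={x9} A23={x13} A34={x6,x15} A45={x8,x16} A56={x3,x11}
C dims 6,6; δ0: rk_F5 6
Ȟ^0 = (6 − 6) − 0 = 0, so Ȟ^0 ≅ 0
Ȟ^1 = (6 − 0) − 6 = 0, so Ȟ^1 ≅ 0
Ȟ^2 = (0 − 0) − 0 = 0, so Ȟ^2 ≅ 0


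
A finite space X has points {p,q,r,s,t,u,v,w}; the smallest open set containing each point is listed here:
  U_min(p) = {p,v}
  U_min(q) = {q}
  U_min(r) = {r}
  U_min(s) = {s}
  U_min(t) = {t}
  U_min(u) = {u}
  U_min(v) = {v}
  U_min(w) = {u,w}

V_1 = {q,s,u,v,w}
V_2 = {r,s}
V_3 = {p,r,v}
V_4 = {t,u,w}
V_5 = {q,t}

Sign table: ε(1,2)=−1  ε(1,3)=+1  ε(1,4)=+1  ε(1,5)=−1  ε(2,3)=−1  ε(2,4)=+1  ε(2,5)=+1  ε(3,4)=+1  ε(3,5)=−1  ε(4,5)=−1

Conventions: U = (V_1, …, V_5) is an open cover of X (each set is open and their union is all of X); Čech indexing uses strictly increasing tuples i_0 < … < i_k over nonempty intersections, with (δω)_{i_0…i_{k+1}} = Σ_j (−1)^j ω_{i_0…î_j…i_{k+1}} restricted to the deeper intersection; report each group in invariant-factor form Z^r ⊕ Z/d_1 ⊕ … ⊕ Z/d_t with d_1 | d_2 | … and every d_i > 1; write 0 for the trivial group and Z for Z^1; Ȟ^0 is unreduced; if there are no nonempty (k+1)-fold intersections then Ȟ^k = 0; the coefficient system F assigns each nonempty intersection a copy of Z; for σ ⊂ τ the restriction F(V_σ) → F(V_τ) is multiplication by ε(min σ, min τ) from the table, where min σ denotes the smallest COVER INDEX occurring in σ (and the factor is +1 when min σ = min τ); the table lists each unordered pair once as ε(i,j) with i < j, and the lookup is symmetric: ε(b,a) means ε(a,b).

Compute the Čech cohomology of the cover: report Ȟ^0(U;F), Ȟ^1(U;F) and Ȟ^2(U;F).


Ȟ^0 ≅ Z, Ȟ^1 ≅ Z^2, Ȟ^2 ≅ 0

nerve of the cover:
  V12={s} V13={v} V14={u,w} V15={q} V23={r} V45={t}
C dims 5,6; δ0: rk 4, SNF 1^4
Ȟ^0 = (5 − 4) − 0 = 1, so Ȟ^0 ≅ Z
Ȟ^1 = (6 − 0) − 4 = 2, so Ȟ^1 ≅ Z^2
Ȟ^2 = (0 − 0) − 0 = 0, so Ȟ^2 ≅ 0


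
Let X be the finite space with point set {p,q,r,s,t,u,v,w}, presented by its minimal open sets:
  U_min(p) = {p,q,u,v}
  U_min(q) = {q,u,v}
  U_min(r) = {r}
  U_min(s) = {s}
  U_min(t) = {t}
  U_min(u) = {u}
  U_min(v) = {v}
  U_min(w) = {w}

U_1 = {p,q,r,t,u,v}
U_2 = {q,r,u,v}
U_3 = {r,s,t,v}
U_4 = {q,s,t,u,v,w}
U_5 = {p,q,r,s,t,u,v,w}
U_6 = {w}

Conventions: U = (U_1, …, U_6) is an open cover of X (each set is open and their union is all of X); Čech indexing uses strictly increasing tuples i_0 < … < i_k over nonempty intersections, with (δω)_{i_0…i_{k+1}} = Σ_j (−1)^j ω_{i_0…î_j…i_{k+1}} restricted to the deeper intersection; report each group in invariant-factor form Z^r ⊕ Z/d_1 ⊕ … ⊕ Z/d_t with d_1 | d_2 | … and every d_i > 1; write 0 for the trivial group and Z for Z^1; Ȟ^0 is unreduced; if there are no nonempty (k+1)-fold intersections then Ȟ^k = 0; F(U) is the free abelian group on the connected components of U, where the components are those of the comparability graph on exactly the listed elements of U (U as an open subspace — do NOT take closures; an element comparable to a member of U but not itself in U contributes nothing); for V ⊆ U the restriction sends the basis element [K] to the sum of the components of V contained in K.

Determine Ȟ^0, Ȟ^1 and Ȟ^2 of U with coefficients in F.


Ȟ^0 = Z^5, Ȟ^1 = 0 and Ȟ^2 = 0

intersection data:
  U12={q,r,u,v} U13={r,t,v} U14={q,t,u,v} U15={p,q,r,t,u,v} U23={r,v} U24={q,u,v} U25={q,r,u,v} U34={s,t,v} U35={r,s,t,v} U45={q,s,t,u,v,w} U46={w} U56={w}
  U123={r,v} U124={q,u,v} U125={q,r,u,v} U134={t,v} U135={r,t,v} U145={q,t,u,v} U234={v} U235={r,v} U245={q,u,v} U345={s,t,v} U456={w}
  U1234={v} U1235={r,v} U1245={q,u,v} U1345={t,v} U2345={v}
  U12345={v}
components per intersection:
  U1: {p,q,u,v} {r} {t}
  U2: {q,u,v} {r}
  U3: {r} {s} {t} {v}
  U4: {q,u,v} {s} {t} {w}
  U5: {p,q,u,v} {r} {s} {t} {w}
  U6: {w}
  U12: {q,u,v} {r}
  U13: {r} {t} {v}
  U14: {q,u,v} {t}
  U15: {p,q,u,v} {r} {t}
  U23: {r} {v}
  U24: {q,u,v}
  U25: {q,u,v} {r}
  U34: {s} {t} {v}
  U35: {r} {s} {t} {v}
  U45: {q,u,v} {s} {t} {w}
  U46: {w}
  U56: {w}
  U123: {r} {v}
  U124: {q,u,v}
  U125: {q,u,v} {r}
  U134: {t} {v}
  U135: {r} {t} {v}
  U145: {q,u,v} {t}
  U234: {v}
  U235: {r} {v}
  U245: {q,u,v}
  U345: {s} {t} {v}
  U456: {w}
  U1234: {v}
  U1235: {r} {v}
  U1245: {q,u,v}
  U1345: {t} {v}
  U2345: {v}
  U12345: {v}
C dims 19,28,20,7; δ0: rk 14, SNF 1^14; δ1: rk 14, SNF 1^14; δ2: rk 6, SNF 1^6
Ȟ^0 = (19 − 14) − 0 = 5, so Ȟ^0 ≅ Z^5
Ȟ^1 = (28 − 14) − 14 = 0, so Ȟ^1 ≅ 0
Ȟ^2 = (20 − 6) − 14 = 0, so Ȟ^2 ≅ 0


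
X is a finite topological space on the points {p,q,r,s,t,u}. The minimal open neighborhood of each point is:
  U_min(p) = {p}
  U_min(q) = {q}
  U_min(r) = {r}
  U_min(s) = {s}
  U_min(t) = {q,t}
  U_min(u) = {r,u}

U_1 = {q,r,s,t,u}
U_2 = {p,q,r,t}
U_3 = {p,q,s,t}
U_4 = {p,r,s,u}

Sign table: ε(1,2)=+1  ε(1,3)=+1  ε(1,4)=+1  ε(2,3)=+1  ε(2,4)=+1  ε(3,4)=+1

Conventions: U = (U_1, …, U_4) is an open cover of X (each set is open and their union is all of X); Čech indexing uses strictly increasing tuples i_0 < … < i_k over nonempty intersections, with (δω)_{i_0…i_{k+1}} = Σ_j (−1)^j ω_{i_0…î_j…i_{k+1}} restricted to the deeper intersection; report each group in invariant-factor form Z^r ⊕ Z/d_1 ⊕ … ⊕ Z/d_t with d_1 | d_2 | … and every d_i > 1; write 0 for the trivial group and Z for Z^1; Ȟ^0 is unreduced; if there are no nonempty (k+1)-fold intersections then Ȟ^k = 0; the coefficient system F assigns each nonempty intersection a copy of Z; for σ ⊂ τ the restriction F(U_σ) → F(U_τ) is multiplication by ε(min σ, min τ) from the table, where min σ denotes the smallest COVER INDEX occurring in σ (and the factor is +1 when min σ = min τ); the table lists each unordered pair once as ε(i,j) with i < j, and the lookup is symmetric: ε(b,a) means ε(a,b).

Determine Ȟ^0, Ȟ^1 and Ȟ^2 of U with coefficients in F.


Ȟ^0(U;F) ≅ Z; Ȟ^1(U;F) ≅ 0; Ȟ^2(U;F) ≅ Z

nonempty overlaps:
  U12={q,r,t} U13={q,s,t} U14={r,s,u} U23={p,q,t} U24={p,r} U34={p,s}
  U123={q,t} U124={r} U134={s} U234={p}
C dims 4,6,4; δ0: rk 3, SNF 1^3; δ1: rk 3, SNF 1^3
degree 0: 4−3−0 = 1 → Ȟ^0 ≅ Z
degree 1: 6−3−3 = 0 → Ȟ^1 ≅ 0
degree 2: 4−0−3 = 1 → Ȟ^2 ≅ Z


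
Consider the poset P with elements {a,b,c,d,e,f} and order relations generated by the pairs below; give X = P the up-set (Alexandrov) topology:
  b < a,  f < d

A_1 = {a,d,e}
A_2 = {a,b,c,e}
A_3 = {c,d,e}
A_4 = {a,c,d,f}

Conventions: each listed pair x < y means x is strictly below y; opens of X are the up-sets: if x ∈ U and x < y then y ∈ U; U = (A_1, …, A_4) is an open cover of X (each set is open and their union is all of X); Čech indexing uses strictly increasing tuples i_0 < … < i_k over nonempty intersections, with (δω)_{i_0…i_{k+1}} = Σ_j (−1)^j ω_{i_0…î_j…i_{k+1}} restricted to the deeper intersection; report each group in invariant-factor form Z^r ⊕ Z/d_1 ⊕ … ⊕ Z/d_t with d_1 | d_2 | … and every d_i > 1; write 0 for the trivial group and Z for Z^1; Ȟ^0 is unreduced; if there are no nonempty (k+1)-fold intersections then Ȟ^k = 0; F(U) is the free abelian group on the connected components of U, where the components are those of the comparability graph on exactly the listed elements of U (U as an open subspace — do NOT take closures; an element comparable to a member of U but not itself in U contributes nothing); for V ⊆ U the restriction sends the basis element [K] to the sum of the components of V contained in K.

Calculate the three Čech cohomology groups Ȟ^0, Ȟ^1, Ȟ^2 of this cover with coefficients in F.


nerve of the cover:
  A12={a,e} A13={d,e} A14={a,d} A23={c,e} A24={a,c} A34={c,d}
  A123={e} A124={a} A134={d} A234={c}
components per intersection:
  A1: {a} {d} {e}
  A2: {a,b} {c} {e}
  A3: {c} {d} {e}
  A4: {a} {c} {d,f}
  A12: {a} {e}
  A13: {d} {e}
  A14: {a} {d}
  A23: {c} {e}
  A24: {a} {c}
  A34: {c} {d}
  A123: {e}
  A124: {a}
  A134: {d}
  A234: {c}
C dims 12,12,4; δ0: rk 8, SNF 1^8; δ1: rk 4, SNF 1^4
Ȟ^0 = (12 − 8) − 0 = 4, so Ȟ^0 ≅ Z^4
Ȟ^1 = (12 − 4) − 8 = 0, so Ȟ^1 ≅ 0
Ȟ^2 = (4 − 0) − 4 = 0, so Ȟ^2 ≅ 0

Ȟ^0(U;F) ≅ Z^4,  Ȟ^1(U;F) ≅ 0,  Ȟ^2(U;F) ≅ 0


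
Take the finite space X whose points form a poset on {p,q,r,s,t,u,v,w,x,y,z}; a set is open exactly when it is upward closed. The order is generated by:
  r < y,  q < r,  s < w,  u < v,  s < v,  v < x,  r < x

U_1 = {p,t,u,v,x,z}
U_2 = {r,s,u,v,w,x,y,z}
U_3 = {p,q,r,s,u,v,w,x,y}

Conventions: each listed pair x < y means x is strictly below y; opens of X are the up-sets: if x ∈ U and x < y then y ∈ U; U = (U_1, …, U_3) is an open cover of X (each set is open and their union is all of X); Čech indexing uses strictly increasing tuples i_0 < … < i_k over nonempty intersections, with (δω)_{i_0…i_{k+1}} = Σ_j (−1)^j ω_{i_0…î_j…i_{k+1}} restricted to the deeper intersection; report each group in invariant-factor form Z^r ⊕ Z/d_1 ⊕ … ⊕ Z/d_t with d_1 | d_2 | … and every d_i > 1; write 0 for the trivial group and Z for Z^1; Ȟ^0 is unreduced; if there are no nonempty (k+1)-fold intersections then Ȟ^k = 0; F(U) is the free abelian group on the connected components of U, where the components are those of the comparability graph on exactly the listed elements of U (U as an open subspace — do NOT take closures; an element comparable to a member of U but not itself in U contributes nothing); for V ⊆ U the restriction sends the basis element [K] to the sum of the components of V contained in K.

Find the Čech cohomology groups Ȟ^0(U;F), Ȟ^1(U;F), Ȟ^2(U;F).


nerve simplices:
  U12={u,v,x,z} U13={p,u,v,x} U23={r,s,u,v,w,x,y}
  U123={u,v,x}
components per intersection:
  U1: {p} {t} {u,v,x} {z}
  U2: {r,s,u,v,w,x,y} {z}
  U3: {p} {q,r,s,u,v,w,x,y}
  U12: {u,v,x} {z}
  U13: {p} {u,v,x}
  U23: {r,s,u,v,w,x,y}
  U123: {u,v,x}
C dims 8,5,1; δ0: rk 4, SNF 1^4; δ1: rk 1, SNF 1^1
degree 0: 8−4−0 = 4 → Ȟ^0 ≅ Z^4
degree 1: 5−1−4 = 0 → Ȟ^1 ≅ 0
degree 2: 1−0−1 = 0 → Ȟ^2 ≅ 0

Ȟ^0(U;F) ≅ Z^4, Ȟ^1(U;F) ≅ 0 and Ȟ^2(U;F) ≅ 0


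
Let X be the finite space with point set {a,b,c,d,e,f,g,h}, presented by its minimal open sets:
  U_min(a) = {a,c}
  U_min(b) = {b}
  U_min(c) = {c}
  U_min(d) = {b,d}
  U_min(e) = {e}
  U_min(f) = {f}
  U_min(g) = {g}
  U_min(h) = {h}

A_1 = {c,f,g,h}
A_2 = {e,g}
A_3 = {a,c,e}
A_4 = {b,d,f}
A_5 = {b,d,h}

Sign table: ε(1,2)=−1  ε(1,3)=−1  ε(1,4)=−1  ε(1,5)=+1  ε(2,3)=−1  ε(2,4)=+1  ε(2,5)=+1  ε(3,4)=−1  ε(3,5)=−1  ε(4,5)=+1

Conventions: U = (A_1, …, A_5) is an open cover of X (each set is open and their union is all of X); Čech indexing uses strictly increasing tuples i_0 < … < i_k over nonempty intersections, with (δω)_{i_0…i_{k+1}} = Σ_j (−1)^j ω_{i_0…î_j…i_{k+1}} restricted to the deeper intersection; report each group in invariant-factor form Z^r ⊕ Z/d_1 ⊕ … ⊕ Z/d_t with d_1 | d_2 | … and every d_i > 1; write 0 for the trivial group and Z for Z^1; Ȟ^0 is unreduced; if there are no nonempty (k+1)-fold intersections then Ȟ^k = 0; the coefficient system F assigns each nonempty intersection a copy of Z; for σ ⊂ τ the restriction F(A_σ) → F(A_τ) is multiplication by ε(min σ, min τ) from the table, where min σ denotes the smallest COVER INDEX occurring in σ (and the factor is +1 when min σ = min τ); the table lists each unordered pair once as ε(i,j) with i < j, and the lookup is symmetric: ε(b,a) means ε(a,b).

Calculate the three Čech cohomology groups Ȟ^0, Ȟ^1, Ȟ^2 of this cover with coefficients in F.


nerve of the cover:
  A12={g} A13={c} A14={f} A15={h} A23={e} A45={b,d}
C dims 5,6; δ0: rk 5, SNF 1^4·2
Ȟ^0 = (5 − 5) − 0 = 0, so Ȟ^0 ≅ 0
Ȟ^1 = (6 − 0) − 5 = 1 plus torsion [2], so Ȟ^1 ≅ Z ⊕ Z/2
Ȟ^2 = (0 − 0) − 0 = 0, so Ȟ^2 ≅ 0

Ȟ^0 = 0,  Ȟ^1 = Z ⊕ Z/2,  Ȟ^2 = 0


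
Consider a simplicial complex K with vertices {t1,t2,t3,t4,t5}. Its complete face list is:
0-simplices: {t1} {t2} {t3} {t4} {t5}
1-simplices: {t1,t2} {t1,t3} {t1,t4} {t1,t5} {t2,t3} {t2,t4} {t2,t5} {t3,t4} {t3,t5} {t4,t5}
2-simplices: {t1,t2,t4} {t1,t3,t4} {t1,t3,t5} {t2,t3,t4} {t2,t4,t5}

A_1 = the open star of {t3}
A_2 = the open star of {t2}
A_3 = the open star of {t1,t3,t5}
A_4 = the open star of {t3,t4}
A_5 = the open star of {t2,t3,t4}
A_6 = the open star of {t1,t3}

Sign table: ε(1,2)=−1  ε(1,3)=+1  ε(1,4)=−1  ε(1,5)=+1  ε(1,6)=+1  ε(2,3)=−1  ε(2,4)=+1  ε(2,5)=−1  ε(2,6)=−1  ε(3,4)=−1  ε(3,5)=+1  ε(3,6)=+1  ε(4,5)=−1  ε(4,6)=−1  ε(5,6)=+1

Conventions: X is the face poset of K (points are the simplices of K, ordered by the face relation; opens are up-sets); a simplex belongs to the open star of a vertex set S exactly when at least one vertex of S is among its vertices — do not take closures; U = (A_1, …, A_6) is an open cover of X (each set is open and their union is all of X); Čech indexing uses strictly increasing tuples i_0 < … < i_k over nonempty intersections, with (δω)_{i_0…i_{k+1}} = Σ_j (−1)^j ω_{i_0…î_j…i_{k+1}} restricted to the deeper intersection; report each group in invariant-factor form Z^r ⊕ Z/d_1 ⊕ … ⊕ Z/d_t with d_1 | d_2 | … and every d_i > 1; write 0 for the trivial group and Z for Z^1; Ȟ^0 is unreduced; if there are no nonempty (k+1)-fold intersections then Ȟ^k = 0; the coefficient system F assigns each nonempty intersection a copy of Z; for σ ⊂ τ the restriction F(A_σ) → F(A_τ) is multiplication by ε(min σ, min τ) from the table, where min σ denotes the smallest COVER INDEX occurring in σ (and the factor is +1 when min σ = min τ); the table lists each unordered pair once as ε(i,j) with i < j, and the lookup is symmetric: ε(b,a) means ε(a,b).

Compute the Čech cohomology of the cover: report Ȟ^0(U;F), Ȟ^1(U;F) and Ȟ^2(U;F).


Ȟ^0 = Z,  Ȟ^1 = 0,  Ȟ^2 = 0

cover nerve:
  A1={{t3},{t1,t3},{t2,t3},{t3,t4},{t3,t5},{t1,t3,t4},{t1,t3,t5},{t2,t3,t4}} A2={{t2},{t1,t2},{t2,t3},{t2,t4},{t2,t5},{t1,t2,t4},{t2,t3,t4},{t2,t4,t5}} A3={{t1},{t3},{t5},{t1,t2},{t1,t3},{t1,t4},{t1,t5},{t2,t3},{t2,t5},{t3,t4},{t3,t5},{t4,t5},{t1,t2,t4},{t1,t3,t4},{t1,t3,t5},{t2,t3,t4},{t2,t4,t5}} A4={{t3},{t4},{t1,t3},{t1,t4},{t2,t3},{t2,t4},{t3,t4},{t3,t5},{t4,t5},{t1,t2,t4},{t1,t3,t4},{t1,t3,t5},{t2,t3,t4},{t2,t4,t5}} A5={{t2},{t3},{t4},{t1,t2},{t1,t3},{t1,t4},{t2,t3},{t2,t4},{t2,t5},{t3,t4},{t3,t5},{t4,t5},{t1,t2,t4},{t1,t3,t4},{t1,t3,t5},{t2,t3,t4},{t2,t4,t5}} A6={{t1},{t3},{t1,t2},{t1,t3},{t1,t4},{t1,t5},{t2,t3},{t3,t4},{t3,t5},{t1,t2,t4},{t1,t3,t4},{t1,t3,t5},{t2,t3,t4}}
  A12={{t2,t3},{t2,t3,t4}} A13={{t3},{t1,t3},{t2,t3},{t3,t4},{t3,t5},{t1,t3,t4},{t1,t3,t5},{t2,t3,t4}} A14={{t3},{t1,t3},{t2,t3},{t3,t4},{t3,t5},{t1,t3,t4},{t1,t3,t5},{t2,t3,t4}} A15={{t3},{t1,t3},{t2,t3},{t3,t4},{t3,t5},{t1,t3,t4},{t1,t3,t5},{t2,t3,t4}} A16={{t3},{t1,t3},{t2,t3},{t3,t4},{t3,t5},{t1,t3,t4},{t1,t3,t5},{t2,t3,t4}} A23={{t1,t2},{t2,t3},{t2,t5},{t1,t2,t4},{t2,t3,t4},{t2,t4,t5}} A24={{t2,t3},{t2,t4},{t1,t2,t4},{t2,t3,t4},{t2,t4,t5}} A25={{t2},{t1,t2},{t2,t3},{t2,t4},{t2,t5},{t1,t2,t4},{t2,t3,t4},{t2,t4,t5}} A26={{t1,t2},{t2,t3},{t1,t2,t4},{t2,t3,t4}} A34={{t3},{t1,t3},{t1,t4},{t2,t3},{t3,t4},{t3,t5},{t4,t5},{t1,t2,t4},{t1,t3,t4},{t1,t3,t5},{t2,t3,t4},{t2,t4,t5}} A35={{t3},{t1,t2},{t1,t3},{t1,t4},{t2,t3},{t2,t5},{t3,t4},{t3,t5},{t4,t5},{t1,t2,t4},{t1,t3,t4},{t1,t3,t5},{t2,t3,t4},{t2,t4,t5}} A36={{t1},{t3},{t1,t2},{t1,t3},{t1,t4},{t1,t5},{t2,t3},{t3,t4},{t3,t5},{t1,t2,t4},{t1,t3,t4},{t1,t3,t5},{t2,t3,t4}} A45={{t3},{t4},{t1,t3},{t1,t4},{t2,t3},{t2,t4},{t3,t4},{t3,t5},{t4,t5},{t1,t2,t4},{t1,t3,t4},{t1,t3,t5},{t2,t3,t4},{t2,t4,t5}} A46={{t3},{t1,t3},{t1,t4},{t2,t3},{t3,t4},{t3,t5},{t1,t2,t4},{t1,t3,t4},{t1,t3,t5},{t2,t3,t4}} A56={{t3},{t1,t2},{t1,t3},{t1,t4},{t2,t3},{t3,t4},{t3,t5},{t1,t2,t4},{t1,t3,t4},{t1,t3,t5},{t2,t3,t4}}
  A123={{t2,t3},{t2,t3,t4}} A124={{t2,t3},{t2,t3,t4}} A125={{t2,t3},{t2,t3,t4}} A126={{t2,t3},{t2,t3,t4}} A134={{t3},{t1,t3},{t2,t3},{t3,t4},{t3,t5},{t1,t3,t4},{t1,t3,t5},{t2,t3,t4}} A135={{t3},{t1,t3},{t2,t3},{t3,t4},{t3,t5},{t1,t3,t4},{t1,t3,t5},{t2,t3,t4}} A136={{t3},{t1,t3},{t2,t3},{t3,t4},{t3,t5},{t1,t3,t4},{t1,t3,t5},{t2,t3,t4}} A145={{t3},{t1,t3},{t2,t3},{t3,t4},{t3,t5},{t1,t3,t4},{t1,t3,t5},{t2,t3,t4}} A146={{t3},{t1,t3},{t2,t3},{t3,t4},{t3,t5},{t1,t3,t4},{t1,t3,t5},{t2,t3,t4}} A156={{t3},{t1,t3},{t2,t3},{t3,t4},{t3,t5},{t1,t3,t4},{t1,t3,t5},{t2,t3,t4}} A234={{t2,t3},{t1,t2,t4},{t2,t3,t4},{t2,t4,t5}} A235={{t1,t2},{t2,t3},{t2,t5},{t1,t2,t4},{t2,t3,t4},{t2,t4,t5}} A236={{t1,t2},{t2,t3},{t1,t2,t4},{t2,t3,t4}} A245={{t2,t3},{t2,t4},{t1,t2,t4},{t2,t3,t4},{t2,t4,t5}} A246={{t2,t3},{t1,t2,t4},{t2,t3,t4}} A256={{t1,t2},{t2,t3},{t1,t2,t4},{t2,t3,t4}} A345={{t3},{t1,t3},{t1,t4},{t2,t3},{t3,t4},{t3,t5},{t4,t5},{t1,t2,t4},{t1,t3,t4},{t1,t3,t5},{t2,t3,t4},{t2,t4,t5}} A346={{t3},{t1,t3},{t1,t4},{t2,t3},{t3,t4},{t3,t5},{t1,t2,t4},{t1,t3,t4},{t1,t3,t5},{t2,t3,t4}} A356={{t3},{t1,t2},{t1,t3},{t1,t4},{t2,t3},{t3,t4},{t3,t5},{t1,t2,t4},{t1,t3,t4},{t1,t3,t5},{t2,t3,t4}} A456={{t3},{t1,t3},{t1,t4},{t2,t3},{t3,t4},{t3,t5},{t1,t2,t4},{t1,t3,t4},{t1,t3,t5},{t2,t3,t4}}
  A1234={{t2,t3},{t2,t3,t4}} A1235={{t2,t3},{t2,t3,t4}} A1236={{t2,t3},{t2,t3,t4}} A1245={{t2,t3},{t2,t3,t4}} A1246={{t2,t3},{t2,t3,t4}} A1256={{t2,t3},{t2,t3,t4}} A1345={{t3},{t1,t3},{t2,t3},{t3,t4},{t3,t5},{t1,t3,t4},{t1,t3,t5},{t2,t3,t4}} A1346={{t3},{t1,t3},{t2,t3},{t3,t4},{t3,t5},{t1,t3,t4},{t1,t3,t5},{t2,t3,t4}} A1356={{t3},{t1,t3},{t2,t3},{t3,t4},{t3,t5},{t1,t3,t4},{t1,t3,t5},{t2,t3,t4}} A1456={{t3},{t1,t3},{t2,t3},{t3,t4},{t3,t5},{t1,t3,t4},{t1,t3,t5},{t2,t3,t4}} A2345={{t2,t3},{t1,t2,t4},{t2,t3,t4},{t2,t4,t5}} A2346={{t2,t3},{t1,t2,t4},{t2,t3,t4}} A2356={{t1,t2},{t2,t3},{t1,t2,t4},{t2,t3,t4}} A2456={{t2,t3},{t1,t2,t4},{t2,t3,t4}} A3456={{t3},{t1,t3},{t1,t4},{t2,t3},{t3,t4},{t3,t5},{t1,t2,t4},{t1,t3,t4},{t1,t3,t5},{t2,t3,t4}}
  A12345={{t2,t3},{t2,t3,t4}} A12346={{t2,t3},{t2,t3,t4}} A12356={{t2,t3},{t2,t3,t4}} A12456={{t2,t3},{t2,t3,t4}} A13456={{t3},{t1,t3},{t2,t3},{t3,t4},{t3,t5},{t1,t3,t4},{t1,t3,t5},{t2,t3,t4}} A23456={{t2,t3},{t1,t2,t4},{t2,t3,t4}}
  A123456={{t2,t3},{t2,t3,t4}}
C dims 6,15,20,15; δ0: rk 5, SNF 1^5; δ1: rk 10, SNF 1^10; δ2: rk 10, SNF 1^10
Ȟ^0: (6−5)−0=1 ⇒ Z
Ȟ^1: (15−10)−5=0 ⇒ 0
Ȟ^2: (20−10)−10=0 ⇒ 0
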